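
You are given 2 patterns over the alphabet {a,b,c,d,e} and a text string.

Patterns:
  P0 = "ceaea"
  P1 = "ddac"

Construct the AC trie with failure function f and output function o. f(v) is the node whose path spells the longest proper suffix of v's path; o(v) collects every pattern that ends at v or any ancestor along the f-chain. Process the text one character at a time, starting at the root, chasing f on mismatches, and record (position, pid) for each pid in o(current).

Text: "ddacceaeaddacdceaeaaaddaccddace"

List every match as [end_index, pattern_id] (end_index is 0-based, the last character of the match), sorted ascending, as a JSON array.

Construct AC machine:
Trie (insert patterns):
  n0 'ε': c→1 d→6
  n1 'c': e→2
  n2 'ce': a→3
  n3 'cea': e→4
  n4 'ceae': a→5
  n5 'ceaea': ·  ←P0
  n6 'd': d→7
  n7 'dd': a→8
  n8 'dda': c→9
  n9 'ddac': ·  ←P1

BFS fail/out derivation:
  n1('c'): parent n0 fail=0; on 'c' 0 → fail=0;  out ∅∪∅=∅
  n6('d'): parent n0 fail=0; on 'd' 0 → fail=0;  out ∅∪∅=∅
  n2('ce'): parent n1 fail=0; on 'e' 0 → fail=0;  out ∅∪∅=∅
  n7('dd'): parent n6 fail=0; on 'd' 0 → fail=6;  out ∅∪∅=∅
  n3('cea'): parent n2 fail=0; on 'a' 0 → fail=0;  out ∅∪∅=∅
  n8('dda'): parent n7 fail=6; on 'a' 6→0 → fail=0;  out ∅∪∅=∅
  n4('ceae'): parent n3 fail=0; on 'e' 0 → fail=0;  out ∅∪∅=∅
  n9('ddac'): parent n8 fail=0; on 'c' 0 → fail=1;  out {1}∪∅={1}
  n5('ceaea'): parent n4 fail=0; on 'a' 0 → fail=0;  out {0}∪∅={0}

Text stream:
i=0 'd': node 0→6
i=1 'd': node 6→7
i=2 'a': node 7→8
i=3 'c': node 8→9  ** P1@[0:3]
i=4 'c': node 9→1 ·f
i=5 'e': node 1→2
i=6 'a': node 2→3
i=7 'e': node 3→4
i=8 'a': node 4→5  ** P0@[4:8]
i=9 'd': node 5→6 ·f
i=10 'd': node 6→7
i=11 'a': node 7→8
i=12 'c': node 8→9  ** P1@[9:12]
i=13 'd': node 9→6 ·f
i=14 'c': node 6→1 ·f
i=15 'e': node 1→2
i=16 'a': node 2→3
i=17 'e': node 3→4
i=18 'a': node 4→5  ** P0@[14:18]
i=19 'a': node 5→0 ·f
i=20 'a': node 0→0
i=21 'd': node 0→6
i=22 'd': node 6→7
i=23 'a': node 7→8
i=24 'c': node 8→9  ** P1@[21:24]
i=25 'c': node 9→1 ·f
i=26 'd': node 1→6 ·f
i=27 'd': node 6→7
i=28 'a': node 7→8
i=29 'c': node 8→9  ** P1@[26:29]
i=30 'e': node 9→2 ·f

All matches (sorted): [[3,1],[8,0],[12,1],[18,0],[24,1],[29,1]]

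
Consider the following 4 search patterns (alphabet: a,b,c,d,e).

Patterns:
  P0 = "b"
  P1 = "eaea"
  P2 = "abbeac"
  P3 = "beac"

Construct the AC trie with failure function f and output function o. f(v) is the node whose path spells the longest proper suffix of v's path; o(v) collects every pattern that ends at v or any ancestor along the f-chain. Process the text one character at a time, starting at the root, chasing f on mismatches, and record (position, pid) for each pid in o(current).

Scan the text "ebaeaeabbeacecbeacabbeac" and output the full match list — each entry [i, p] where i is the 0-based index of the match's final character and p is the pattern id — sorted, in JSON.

Build:
Trie (insert patterns):
  0='ε' goto a→6 b→1 e→2
  1='b' goto e→12  [P0 ends]
  2='e' goto a→3
  3='ea' goto e→4
  4='eae' goto a→5
  5='eaea' goto ·  [P1 ends]
  6='a' goto b→7
  7='ab' goto b→8
  8='abb' goto e→9
  9='abbe' goto a→10
  10='abbea' goto c→11
  11='abbeac' goto ·  [P2 ends]
  12='be' goto a→13
  13='bea' goto c→14
  14='beac' goto ·  [P3 ends]

BFS fail/out derivation:
  n1('b'): parent n0 fail=0; on 'b' 0 → fail=0;  out {0}∪∅={0}
  n2('e'): parent n0 fail=0; on 'e' 0 → fail=0;  out ∅∪∅=∅
  n6('a'): parent n0 fail=0; on 'a' 0 → fail=0;  out ∅∪∅=∅
  n3('ea'): parent n2 fail=0; on 'a' 0 → fail=6;  out ∅∪∅=∅
  n7('ab'): parent n6 fail=0; on 'b' 0 → fail=1;  out ∅∪{0}={0}
  n12('be'): parent n1 fail=0; on 'e' 0 → fail=2;  out ∅∪∅=∅
  n4('eae'): parent n3 fail=6; on 'e' 6→0 → fail=2;  out ∅∪∅=∅
  n8('abb'): parent n7 fail=1; on 'b' 1→0 → fail=1;  out ∅∪{0}={0}
  n13('bea'): parent n12 fail=2; on 'a' 2 → fail=3;  out ∅∪∅=∅
  n5('eaea'): parent n4 fail=2; on 'a' 2 → fail=3;  out {1}∪∅={1}
  n9('abbe'): parent n8 fail=1; on 'e' 1 → fail=12;  out ∅∪∅=∅
  n14('beac'): parent n13 fail=3; on 'c' 3→6→0 → fail=0;  out {3}∪∅={3}
  n10('abbea'): parent n9 fail=12; on 'a' 12 → fail=13;  out ∅∪∅=∅
  n11('abbeac'): parent n10 fail=13; on 'c' 13 → fail=14;  out {2}∪{3}={2,3}

Text stream:
i=0 'e': node 0→2
i=1 'b': node 2→1 (fail-walked)  → match P0@[1:1]
i=2 'a': node 1→6 (fail-walked)
i=3 'e': node 6→2 (fail-walked)
i=4 'a': node 2→3
i=5 'e': node 3→4
i=6 'a': node 4→5  → match P1@[3:6]
i=7 'b': node 5→7 (fail-walked)  → match P0@[7:7]
i=8 'b': node 7→8  → match P0@[8:8]
i=9 'e': node 8→9
i=10 'a': node 9→10
i=11 'c': node 10→11  → match P2@[6:11],P3@[8:11]
i=12 'e': node 11→2 (fail-walked)
i=13 'c': node 2→0 (fail-walked)
i=14 'b': node 0→1  → match P0@[14:14]
i=15 'e': node 1→12
i=16 'a': node 12→13
i=17 'c': node 13→14  → match P3@[14:17]
i=18 'a': node 14→6 (fail-walked)
i=19 'b': node 6→7  → match P0@[19:19]
i=20 'b': node 7→8  → match P0@[20:20]
i=21 'e': node 8→9
i=22 'a': node 9→10
i=23 'c': node 10→11  → match P2@[18:23],P3@[20:23]

All matches (sorted): [[1,0],[6,1],[7,0],[8,0],[11,2],[11,3],[14,0],[17,3],[19,0],[20,0],[23,2],[23,3]]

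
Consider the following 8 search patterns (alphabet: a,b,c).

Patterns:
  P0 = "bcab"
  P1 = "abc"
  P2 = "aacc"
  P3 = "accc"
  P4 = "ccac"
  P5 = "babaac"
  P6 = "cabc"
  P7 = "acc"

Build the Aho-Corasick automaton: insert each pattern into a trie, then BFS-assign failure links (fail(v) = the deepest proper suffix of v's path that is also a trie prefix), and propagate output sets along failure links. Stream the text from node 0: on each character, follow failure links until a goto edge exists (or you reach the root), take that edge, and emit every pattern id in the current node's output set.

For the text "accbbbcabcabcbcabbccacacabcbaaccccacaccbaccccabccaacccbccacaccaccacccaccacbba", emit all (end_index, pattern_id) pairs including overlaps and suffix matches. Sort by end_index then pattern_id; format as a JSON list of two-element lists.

Build:
Trie (insert patterns):
  0='ε' goto a→5 b→1 c→14
  1='b' goto a→18 c→2
  2='bc' goto a→3
  3='bca' goto b→4
  4='bcab' goto ·  [P0 ends]
  5='a' goto a→8 b→6 c→11
  6='ab' goto c→7
  7='abc' goto ·  [P1 ends]
  8='aa' goto c→9
  9='aac' goto c→10
  10='aacc' goto ·  [P2 ends]
  11='ac' goto c→12
  12='acc' goto c→13  [P7 ends]
  13='accc' goto ·  [P3 ends]
  14='c' goto a→23 c→15
  15='cc' goto a→16
  16='cca' goto c→17
  17='ccac' goto ·  [P4 ends]
  18='ba' goto b→19
  19='bab' goto a→20
  20='baba' goto a→21
  21='babaa' goto c→22
  22='babaac' goto ·  [P5 ends]
  23='ca' goto b→24
  24='cab' goto c→25
  25='cabc' goto ·  [P6 ends]

Failure links (BFS by depth):
  n1('b'): parent n0 fail=0; on 'b' 0 → fail=0;  out ∅∪∅=∅
  n5('a'): parent n0 fail=0; on 'a' 0 → fail=0;  out ∅∪∅=∅
  n14('c'): parent n0 fail=0; on 'c' 0 → fail=0;  out ∅∪∅=∅
  n2('bc'): parent n1 fail=0; on 'c' 0 → fail=14;  out ∅∪∅=∅
  n6('ab'): parent n5 fail=0; on 'b' 0 → fail=1;  out ∅∪∅=∅
  n8('aa'): parent n5 fail=0; on 'a' 0 → fail=5;  out ∅∪∅=∅
  n11('ac'): parent n5 fail=0; on 'c' 0 → fail=14;  out ∅∪∅=∅
  n15('cc'): parent n14 fail=0; on 'c' 0 → fail=14;  out ∅∪∅=∅
  n18('ba'): parent n1 fail=0; on 'a' 0 → fail=5;  out ∅∪∅=∅
  n23('ca'): parent n14 fail=0; on 'a' 0 → fail=5;  out ∅∪∅=∅
  n3('bca'): parent n2 fail=14; on 'a' 14 → fail=23;  out ∅∪∅=∅
  n7('abc'): parent n6 fail=1; on 'c' 1 → fail=2;  out {1}∪∅={1}
  n9('aac'): parent n8 fail=5; on 'c' 5 → fail=11;  out ∅∪∅=∅
  n12('acc'): parent n11 fail=14; on 'c' 14 → fail=15;  out {7}∪∅={7}
  n16('cca'): parent n15 fail=14; on 'a' 14 → fail=23;  out ∅∪∅=∅
  n19('bab'): parent n18 fail=5; on 'b' 5 → fail=6;  out ∅∪∅=∅
  n24('cab'): parent n23 fail=5; on 'b' 5 → fail=6;  out ∅∪∅=∅
  n4('bcab'): parent n3 fail=23; on 'b' 23 → fail=24;  out {0}∪∅={0}
  n10('aacc'): parent n9 fail=11; on 'c' 11 → fail=12;  out {2}∪{7}={2,7}
  n13('accc'): parent n12 fail=15; on 'c' 15→14 → fail=15;  out {3}∪∅={3}
  n17('ccac'): parent n16 fail=23; on 'c' 23→5 → fail=11;  out {4}∪∅={4}
  n20('baba'): parent n19 fail=6; on 'a' 6→1 → fail=18;  out ∅∪∅=∅
  n25('cabc'): parent n24 fail=6; on 'c' 6 → fail=7;  out {6}∪{1}={1,6}
  n21('babaa'): parent n20 fail=18; on 'a' 18→5 → fail=8;  out ∅∪∅=∅
  n22('babaac'): parent n21 fail=8; on 'c' 8 → fail=9;  out {5}∪∅={5}

Run:
[0] read 'a'  n0⇒n5
[1] read 'c'  n5⇒n11
[2] read 'c'  n11⇒n12  ** P7@[0:2]
[3] read 'b'  n12⇒n1 (via fail)
[4] read 'b'  n1⇒n1 (via fail)
[5] read 'b'  n1⇒n1 (via fail)
[6] read 'c'  n1⇒n2
[7] read 'a'  n2⇒n3
[8] read 'b'  n3⇒n4  ** P0@[5:8]
[9] read 'c'  n4⇒n25 (via fail)  ** P1@[7:9],P6@[6:9]
[10] read 'a'  n25⇒n3 (via fail)
[11] read 'b'  n3⇒n4  ** P0@[8:11]
[12] read 'c'  n4⇒n25 (via fail)  ** P1@[10:12],P6@[9:12]
[13] read 'b'  n25⇒n1 (via fail)
[14] read 'c'  n1⇒n2
[15] read 'a'  n2⇒n3
[16] read 'b'  n3⇒n4  ** P0@[13:16]
[17] read 'b'  n4⇒n1 (via fail)
[18] read 'c'  n1⇒n2
[19] read 'c'  n2⇒n15 (via fail)
[20] read 'a'  n15⇒n16
[21] read 'c'  n16⇒n17  ** P4@[18:21]
[22] read 'a'  n17⇒n23 (via fail)
[23] read 'c'  n23⇒n11 (via fail)
[24] read 'a'  n11⇒n23 (via fail)
[25] read 'b'  n23⇒n24
[26] read 'c'  n24⇒n25  ** P1@[24:26],P6@[23:26]
[27] read 'b'  n25⇒n1 (via fail)
[28] read 'a'  n1⇒n18
[29] read 'a'  n18⇒n8 (via fail)
[30] read 'c'  n8⇒n9
[31] read 'c'  n9⇒n10  ** P2@[28:31],P7@[29:31]
[32] read 'c'  n10⇒n13 (via fail)  ** P3@[29:32]
[33] read 'c'  n13⇒n15 (via fail)
[34] read 'a'  n15⇒n16
[35] read 'c'  n16⇒n17  ** P4@[32:35]
[36] read 'a'  n17⇒n23 (via fail)
[37] read 'c'  n23⇒n11 (via fail)
[38] read 'c'  n11⇒n12  ** P7@[36:38]
[39] read 'b'  n12⇒n1 (via fail)
[40] read 'a'  n1⇒n18
[41] read 'c'  n18⇒n11 (via fail)
[42] read 'c'  n11⇒n12  ** P7@[40:42]
[43] read 'c'  n12⇒n13  ** P3@[40:43]
[44] read 'c'  n13⇒n15 (via fail)
[45] read 'a'  n15⇒n16
[46] read 'b'  n16⇒n24 (via fail)
[47] read 'c'  n24⇒n25  ** P1@[45:47],P6@[44:47]
[48] read 'c'  n25⇒n15 (via fail)
[49] read 'a'  n15⇒n16
[50] read 'a'  n16⇒n8 (via fail)
[51] read 'c'  n8⇒n9
[52] read 'c'  n9⇒n10  ** P2@[49:52],P7@[50:52]
[53] read 'c'  n10⇒n13 (via fail)  ** P3@[50:53]
[54] read 'b'  n13⇒n1 (via fail)
[55] read 'c'  n1⇒n2
[56] read 'c'  n2⇒n15 (via fail)
[57] read 'a'  n15⇒n16
[58] read 'c'  n16⇒n17  ** P4@[55:58]
[59] read 'a'  n17⇒n23 (via fail)
[60] read 'c'  n23⇒n11 (via fail)
[61] read 'c'  n11⇒n12  ** P7@[59:61]
[62] read 'a'  n12⇒n16 (via fail)
[63] read 'c'  n16⇒n17  ** P4@[60:63]
[64] read 'c'  n17⇒n12 (via fail)  ** P7@[62:64]
[65] read 'a'  n12⇒n16 (via fail)
[66] read 'c'  n16⇒n17  ** P4@[63:66]
[67] read 'c'  n17⇒n12 (via fail)  ** P7@[65:67]
[68] read 'c'  n12⇒n13  ** P3@[65:68]
[69] read 'a'  n13⇒n16 (via fail)
[70] read 'c'  n16⇒n17  ** P4@[67:70]
[71] read 'c'  n17⇒n12 (via fail)  ** P7@[69:71]
[72] read 'a'  n12⇒n16 (via fail)
[73] read 'c'  n16⇒n17  ** P4@[70:73]
[74] read 'b'  n17⇒n1 (via fail)
[75] read 'b'  n1⇒n1 (via fail)
[76] read 'a'  n1⇒n18

Matches: [[2,7],[8,0],[9,1],[9,6],[11,0],[12,1],[12,6],[16,0],[21,4],[26,1],[26,6],[31,2],[31,7],[32,3],[35,4],[38,7],[42,7],[43,3],[47,1],[47,6],[52,2],[52,7],[53,3],[58,4],[61,7],[63,4],[64,7],[66,4],[67,7],[68,3],[70,4],[71,7],[73,4]]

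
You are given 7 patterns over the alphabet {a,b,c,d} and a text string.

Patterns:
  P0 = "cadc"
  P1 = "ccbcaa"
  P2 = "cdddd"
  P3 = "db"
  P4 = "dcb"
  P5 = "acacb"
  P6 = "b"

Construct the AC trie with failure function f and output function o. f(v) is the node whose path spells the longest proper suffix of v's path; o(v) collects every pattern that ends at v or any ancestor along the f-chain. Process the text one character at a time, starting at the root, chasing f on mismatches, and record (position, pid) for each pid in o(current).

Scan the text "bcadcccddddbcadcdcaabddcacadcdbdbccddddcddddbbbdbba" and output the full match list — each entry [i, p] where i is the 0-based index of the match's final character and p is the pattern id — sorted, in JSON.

Build:
Trie (insert patterns):
  n0 'ε': a→18 b→23 c→1 d→14
  n1 'c': a→2 c→5 d→10
  n2 'ca': d→3
  n3 'cad': c→4
  n4 'cadc': ·  ←P0
  n5 'cc': b→6
  n6 'ccb': c→7
  n7 'ccbc': a→8
  n8 'ccbca': a→9
  n9 'ccbcaa': ·  ←P1
  n10 'cd': d→11
  n11 'cdd': d→12
  n12 'cddd': d→13
  n13 'cdddd': ·  ←P2
  n14 'd': b→15 c→16
  n15 'db': ·  ←P3
  n16 'dc': b→17
  n17 'dcb': ·  ←P4
  n18 'a': c→19
  n19 'ac': a→20
  n20 'aca': c→21
  n21 'acac': b→22
  n22 'acacb': ·  ←P5
  n23 'b': ·  ←P6

Failure links (BFS by depth):
  n1('c'): parent n0 fail=0; on 'c' 0 → fail=0;  out ∅∪∅=∅
  n14('d'): parent n0 fail=0; on 'd' 0 → fail=0;  out ∅∪∅=∅
  n18('a'): parent n0 fail=0; on 'a' 0 → fail=0;  out ∅∪∅=∅
  n23('b'): parent n0 fail=0; on 'b' 0 → fail=0;  out {6}∪∅={6}
  n2('ca'): parent n1 fail=0; on 'a' 0 → fail=18;  out ∅∪∅=∅
  n5('cc'): parent n1 fail=0; on 'c' 0 → fail=1;  out ∅∪∅=∅
  n10('cd'): parent n1 fail=0; on 'd' 0 → fail=14;  out ∅∪∅=∅
  n15('db'): parent n14 fail=0; on 'b' 0 → fail=23;  out {3}∪{6}={3,6}
  n16('dc'): parent n14 fail=0; on 'c' 0 → fail=1;  out ∅∪∅=∅
  n19('ac'): parent n18 fail=0; on 'c' 0 → fail=1;  out ∅∪∅=∅
  n3('cad'): parent n2 fail=18; on 'd' 18→0 → fail=14;  out ∅∪∅=∅
  n6('ccb'): parent n5 fail=1; on 'b' 1→0 → fail=23;  out ∅∪{6}={6}
  n11('cdd'): parent n10 fail=14; on 'd' 14→0 → fail=14;  out ∅∪∅=∅
  n17('dcb'): parent n16 fail=1; on 'b' 1→0 → fail=23;  out {4}∪{6}={4,6}
  n20('aca'): parent n19 fail=1; on 'a' 1 → fail=2;  out ∅∪∅=∅
  n4('cadc'): parent n3 fail=14; on 'c' 14 → fail=16;  out {0}∪∅={0}
  n7('ccbc'): parent n6 fail=23; on 'c' 23→0 → fail=1;  out ∅∪∅=∅
  n12('cddd'): parent n11 fail=14; on 'd' 14→0 → fail=14;  out ∅∪∅=∅
  n21('acac'): parent n20 fail=2; on 'c' 2→18 → fail=19;  out ∅∪∅=∅
  n8('ccbca'): parent n7 fail=1; on 'a' 1 → fail=2;  out ∅∪∅=∅
  n13('cdddd'): parent n12 fail=14; on 'd' 14→0 → fail=14;  out {2}∪∅={2}
  n22('acacb'): parent n21 fail=19; on 'b' 19→1→0 → fail=23;  out {5}∪{6}={5,6}
  n9('ccbcaa'): parent n8 fail=2; on 'a' 2→18→0 → fail=18;  out {1}∪∅={1}

Scan:
i=0 'b': node 0→23  emit P6@[0:0]
i=1 'c': node 23→1 (via fail)
i=2 'a': node 1→2
i=3 'd': node 2→3
i=4 'c': node 3→4  emit P0@[1:4]
i=5 'c': node 4→5 (via fail)
i=6 'c': node 5→5 (via fail)
i=7 'd': node 5→10 (via fail)
i=8 'd': node 10→11
i=9 'd': node 11→12
i=10 'd': node 12→13  emit P2@[6:10]
i=11 'b': node 13→15 (via fail)  emit P3@[10:11],P6@[11:11]
i=12 'c': node 15→1 (via fail)
i=13 'a': node 1→2
i=14 'd': node 2→3
i=15 'c': node 3→4  emit P0@[12:15]
i=16 'd': node 4→10 (via fail)
i=17 'c': node 10→16 (via fail)
i=18 'a': node 16→2 (via fail)
i=19 'a': node 2→18 (via fail)
i=20 'b': node 18→23 (via fail)  emit P6@[20:20]
i=21 'd': node 23→14 (via fail)
i=22 'd': node 14→14 (via fail)
i=23 'c': node 14→16
i=24 'a': node 16→2 (via fail)
i=25 'c': node 2→19 (via fail)
i=26 'a': node 19→20
i=27 'd': node 20→3 (via fail)
i=28 'c': node 3→4  emit P0@[25:28]
i=29 'd': node 4→10 (via fail)
i=30 'b': node 10→15 (via fail)  emit P3@[29:30],P6@[30:30]
i=31 'd': node 15→14 (via fail)
i=32 'b': node 14→15  emit P3@[31:32],P6@[32:32]
i=33 'c': node 15→1 (via fail)
i=34 'c': node 1→5
i=35 'd': node 5→10 (via fail)
i=36 'd': node 10→11
i=37 'd': node 11→12
i=38 'd': node 12→13  emit P2@[34:38]
i=39 'c': node 13→16 (via fail)
i=40 'd': node 16→10 (via fail)
i=41 'd': node 10→11
i=42 'd': node 11→12
i=43 'd': node 12→13  emit P2@[39:43]
i=44 'b': node 13→15 (via fail)  emit P3@[43:44],P6@[44:44]
i=45 'b': node 15→23 (via fail)  emit P6@[45:45]
i=46 'b': node 23→23 (via fail)  emit P6@[46:46]
i=47 'd': node 23→14 (via fail)
i=48 'b': node 14→15  emit P3@[47:48],P6@[48:48]
i=49 'b': node 15→23 (via fail)  emit P6@[49:49]
i=50 'a': node 23→18 (via fail)

Result: [[0,6],[4,0],[10,2],[11,3],[11,6],[15,0],[20,6],[28,0],[30,3],[30,6],[32,3],[32,6],[38,2],[43,2],[44,3],[44,6],[45,6],[46,6],[48,3],[48,6],[49,6]]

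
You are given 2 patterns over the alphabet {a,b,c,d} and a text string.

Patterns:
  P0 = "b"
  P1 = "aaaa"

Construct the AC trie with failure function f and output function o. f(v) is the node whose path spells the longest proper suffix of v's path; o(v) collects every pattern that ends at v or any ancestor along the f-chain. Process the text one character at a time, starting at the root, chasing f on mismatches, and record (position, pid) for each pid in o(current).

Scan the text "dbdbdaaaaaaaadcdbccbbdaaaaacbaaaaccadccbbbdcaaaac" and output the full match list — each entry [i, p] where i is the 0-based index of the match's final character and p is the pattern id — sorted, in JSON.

Construct AC machine:
Trie (insert patterns):
  0='ε' goto a→2 b→1
  1='b' goto ·  ←P0
  2='a' goto a→3
  3='aa' goto a→4
  4='aaa' goto a→5
  5='aaaa' goto ·  ←P1

BFS fail/out derivation:
  n1('b'): parent n0 fail=0; on 'b' 0 → fail=0;  out {0}∪∅={0}
  n2('a'): parent n0 fail=0; on 'a' 0 → fail=0;  out ∅∪∅=∅
  n3('aa'): parent n2 fail=0; on 'a' 0 → fail=2;  out ∅∪∅=∅
  n4('aaa'): parent n3 fail=2; on 'a' 2 → fail=3;  out ∅∪∅=∅
  n5('aaaa'): parent n4 fail=3; on 'a' 3 → fail=4;  out {1}∪∅={1}

Text stream:
[0] read 'd'  n0⇒n0
[1] read 'b'  n0⇒n1  emit P0@[1:1]
[2] read 'd'  n1⇒n0 ·f
[3] read 'b'  n0⇒n1  emit P0@[3:3]
[4] read 'd'  n1⇒n0 ·f
[5] read 'a'  n0⇒n2
[6] read 'a'  n2⇒n3
[7] read 'a'  n3⇒n4
[8] read 'a'  n4⇒n5  emit P1@[5:8]
[9] read 'a'  n5⇒n5 ·f  emit P1@[6:9]
[10] read 'a'  n5⇒n5 ·f  emit P1@[7:10]
[11] read 'a'  n5⇒n5 ·f  emit P1@[8:11]
[12] read 'a'  n5⇒n5 ·f  emit P1@[9:12]
[13] read 'd'  n5⇒n0 ·f
[14] read 'c'  n0⇒n0
[15] read 'd'  n0⇒n0
[16] read 'b'  n0⇒n1  emit P0@[16:16]
[17] read 'c'  n1⇒n0 ·f
[18] read 'c'  n0⇒n0
[19] read 'b'  n0⇒n1  emit P0@[19:19]
[20] read 'b'  n1⇒n1 ·f  emit P0@[20:20]
[21] read 'd'  n1⇒n0 ·f
[22] read 'a'  n0⇒n2
[23] read 'a'  n2⇒n3
[24] read 'a'  n3⇒n4
[25] read 'a'  n4⇒n5  emit P1@[22:25]
[26] read 'a'  n5⇒n5 ·f  emit P1@[23:26]
[27] read 'c'  n5⇒n0 ·f
[28] read 'b'  n0⇒n1  emit P0@[28:28]
[29] read 'a'  n1⇒n2 ·f
[30] read 'a'  n2⇒n3
[31] read 'a'  n3⇒n4
[32] read 'a'  n4⇒n5  emit P1@[29:32]
[33] read 'c'  n5⇒n0 ·f
[34] read 'c'  n0⇒n0
[35] read 'a'  n0⇒n2
[36] read 'd'  n2⇒n0 ·f
[37] read 'c'  n0⇒n0
[38] read 'c'  n0⇒n0
[39] read 'b'  n0⇒n1  emit P0@[39:39]
[40] read 'b'  n1⇒n1 ·f  emit P0@[40:40]
[41] read 'b'  n1⇒n1 ·f  emit P0@[41:41]
[42] read 'd'  n1⇒n0 ·f
[43] read 'c'  n0⇒n0
[44] read 'a'  n0⇒n2
[45] read 'a'  n2⇒n3
[46] read 'a'  n3⇒n4
[47] read 'a'  n4⇒n5  emit P1@[44:47]
[48] read 'c'  n5⇒n0 ·f

Result: [[1,0],[3,0],[8,1],[9,1],[10,1],[11,1],[12,1],[16,0],[19,0],[20,0],[25,1],[26,1],[28,0],[32,1],[39,0],[40,0],[41,0],[47,1]]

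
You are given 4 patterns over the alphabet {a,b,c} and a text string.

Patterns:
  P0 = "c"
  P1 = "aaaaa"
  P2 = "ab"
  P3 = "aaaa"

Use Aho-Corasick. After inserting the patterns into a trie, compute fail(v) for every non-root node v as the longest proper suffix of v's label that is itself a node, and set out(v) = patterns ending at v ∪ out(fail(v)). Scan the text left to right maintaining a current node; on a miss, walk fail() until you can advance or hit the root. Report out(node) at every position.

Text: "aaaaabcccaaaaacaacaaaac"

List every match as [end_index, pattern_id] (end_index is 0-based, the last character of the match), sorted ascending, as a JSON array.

Build:
Trie nodes:
  0='ε' goto a→2 c→1
  1='c' goto ·  [P0 ends]
  2='a' goto a→3 b→7
  3='aa' goto a→4
  4='aaa' goto a→5
  5='aaaa' goto a→6  [P3 ends]
  6='aaaaa' goto ·  [P1 ends]
  7='ab' goto ·  [P2 ends]

Failure links (BFS by depth):
  fail(1) 'c': from fail(0)=0 chase 'c': 0 ⇒ 0;  out={0}∪out(0)={0}
  fail(2) 'a': from fail(0)=0 chase 'a': 0 ⇒ 0;  out=∅∪out(0)=∅
  fail(3) 'aa': from fail(2)=0 chase 'a': 0 ⇒ 2;  out=∅∪out(2)=∅
  fail(7) 'ab': from fail(2)=0 chase 'b': 0 ⇒ 0;  out={2}∪out(0)={2}
  fail(4) 'aaa': from fail(3)=2 chase 'a': 2 ⇒ 3;  out=∅∪out(3)=∅
  fail(5) 'aaaa': from fail(4)=3 chase 'a': 3 ⇒ 4;  out={3}∪out(4)={3}
  fail(6) 'aaaaa': from fail(5)=4 chase 'a': 4 ⇒ 5;  out={1}∪out(5)={1,3}

Scan:
[0] read 'a'  n0⇒n2
[1] read 'a'  n2⇒n3
[2] read 'a'  n3⇒n4
[3] read 'a'  n4⇒n5  ** P3@[0:3]
[4] read 'a'  n5⇒n6  ** P1@[0:4],P3@[1:4]
[5] read 'b'  n6⇒n7 (via fail)  ** P2@[4:5]
[6] read 'c'  n7⇒n1 (via fail)  ** P0@[6:6]
[7] read 'c'  n1⇒n1 (via fail)  ** P0@[7:7]
[8] read 'c'  n1⇒n1 (via fail)  ** P0@[8:8]
[9] read 'a'  n1⇒n2 (via fail)
[10] read 'a'  n2⇒n3
[11] read 'a'  n3⇒n4
[12] read 'a'  n4⇒n5  ** P3@[9:12]
[13] read 'a'  n5⇒n6  ** P1@[9:13],P3@[10:13]
[14] read 'c'  n6⇒n1 (via fail)  ** P0@[14:14]
[15] read 'a'  n1⇒n2 (via fail)
[16] read 'a'  n2⇒n3
[17] read 'c'  n3⇒n1 (via fail)  ** P0@[17:17]
[18] read 'a'  n1⇒n2 (via fail)
[19] read 'a'  n2⇒n3
[20] read 'a'  n3⇒n4
[21] read 'a'  n4⇒n5  ** P3@[18:21]
[22] read 'c'  n5⇒n1 (via fail)  ** P0@[22:22]

Result: [[3,3],[4,1],[4,3],[5,2],[6,0],[7,0],[8,0],[12,3],[13,1],[13,3],[14,0],[17,0],[21,3],[22,0]]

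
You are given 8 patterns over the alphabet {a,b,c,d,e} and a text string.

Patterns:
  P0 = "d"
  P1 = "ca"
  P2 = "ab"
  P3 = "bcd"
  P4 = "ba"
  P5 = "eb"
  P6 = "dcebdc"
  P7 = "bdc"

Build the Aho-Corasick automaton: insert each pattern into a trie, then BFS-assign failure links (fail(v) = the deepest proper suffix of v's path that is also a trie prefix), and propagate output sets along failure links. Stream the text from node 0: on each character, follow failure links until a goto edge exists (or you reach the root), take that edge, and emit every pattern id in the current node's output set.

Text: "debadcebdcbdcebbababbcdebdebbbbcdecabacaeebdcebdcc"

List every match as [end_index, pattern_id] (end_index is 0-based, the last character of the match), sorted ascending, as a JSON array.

Build:
Trie (insert patterns):
  0='ε' goto a→4 b→6 c→2 d→1 e→10
  1='d' goto c→12  ←P0
  2='c' goto a→3
  3='ca' goto ·  ←P1
  4='a' goto b→5
  5='ab' goto ·  ←P2
  6='b' goto a→9 c→7 d→17
  7='bc' goto d→8
  8='bcd' goto ·  ←P3
  9='ba' goto ·  ←P4
  10='e' goto b→11
  11='eb' goto ·  ←P5
  12='dc' goto e→13
  13='dce' goto b→14
  14='dceb' goto d→15
  15='dcebd' goto c→16
  16='dcebdc' goto ·  ←P6
  17='bd' goto c→18
  18='bdc' goto ·  ←P7

Failure links (BFS by depth):
  n1('d'): parent n0 fail=0; on 'd' 0 → fail=0;  out {0}∪∅={0}
  n2('c'): parent n0 fail=0; on 'c' 0 → fail=0;  out ∅∪∅=∅
  n4('a'): parent n0 fail=0; on 'a' 0 → fail=0;  out ∅∪∅=∅
  n6('b'): parent n0 fail=0; on 'b' 0 → fail=0;  out ∅∪∅=∅
  n10('e'): parent n0 fail=0; on 'e' 0 → fail=0;  out ∅∪∅=∅
  n3('ca'): parent n2 fail=0; on 'a' 0 → fail=4;  out {1}∪∅={1}
  n5('ab'): parent n4 fail=0; on 'b' 0 → fail=6;  out {2}∪∅={2}
  n7('bc'): parent n6 fail=0; on 'c' 0 → fail=2;  out ∅∪∅=∅
  n9('ba'): parent n6 fail=0; on 'a' 0 → fail=4;  out {4}∪∅={4}
  n11('eb'): parent n10 fail=0; on 'b' 0 → fail=6;  out {5}∪∅={5}
  n12('dc'): parent n1 fail=0; on 'c' 0 → fail=2;  out ∅∪∅=∅
  n17('bd'): parent n6 fail=0; on 'd' 0 → fail=1;  out ∅∪{0}={0}
  n8('bcd'): parent n7 fail=2; on 'd' 2→0 → fail=1;  out {3}∪{0}={0,3}
  n13('dce'): parent n12 fail=2; on 'e' 2→0 → fail=10;  out ∅∪∅=∅
  n18('bdc'): parent n17 fail=1; on 'c' 1 → fail=12;  out {7}∪∅={7}
  n14('dceb'): parent n13 fail=10; on 'b' 10 → fail=11;  out ∅∪{5}={5}
  n15('dcebd'): parent n14 fail=11; on 'd' 11→6 → fail=17;  out ∅∪{0}={0}
  n16('dcebdc'): parent n15 fail=17; on 'c' 17 → fail=18;  out {6}∪{7}={6,7}

Run:
i=0 'd': node 0→1  → match P0@[0:0]
i=1 'e': node 1→10 ·f
i=2 'b': node 10→11  → match P5@[1:2]
i=3 'a': node 11→9 ·f  → match P4@[2:3]
i=4 'd': node 9→1 ·f  → match P0@[4:4]
i=5 'c': node 1→12
i=6 'e': node 12→13
i=7 'b': node 13→14  → match P5@[6:7]
i=8 'd': node 14→15  → match P0@[8:8]
i=9 'c': node 15→16  → match P6@[4:9],P7@[7:9]
i=10 'b': node 16→6 ·f
i=11 'd': node 6→17  → match P0@[11:11]
i=12 'c': node 17→18  → match P7@[10:12]
i=13 'e': node 18→13 ·f
i=14 'b': node 13→14  → match P5@[13:14]
i=15 'b': node 14→6 ·f
i=16 'a': node 6→9  → match P4@[15:16]
i=17 'b': node 9→5 ·f  → match P2@[16:17]
i=18 'a': node 5→9 ·f  → match P4@[17:18]
i=19 'b': node 9→5 ·f  → match P2@[18:19]
i=20 'b': node 5→6 ·f
i=21 'c': node 6→7
i=22 'd': node 7→8  → match P0@[22:22],P3@[20:22]
i=23 'e': node 8→10 ·f
i=24 'b': node 10→11  → match P5@[23:24]
i=25 'd': node 11→17 ·f  → match P0@[25:25]
i=26 'e': node 17→10 ·f
i=27 'b': node 10→11  → match P5@[26:27]
i=28 'b': node 11→6 ·f
i=29 'b': node 6→6 ·f
i=30 'b': node 6→6 ·f
i=31 'c': node 6→7
i=32 'd': node 7→8  → match P0@[32:32],P3@[30:32]
i=33 'e': node 8→10 ·f
i=34 'c': node 10→2 ·f
i=35 'a': node 2→3  → match P1@[34:35]
i=36 'b': node 3→5 ·f  → match P2@[35:36]
i=37 'a': node 5→9 ·f  → match P4@[36:37]
i=38 'c': node 9→2 ·f
i=39 'a': node 2→3  → match P1@[38:39]
i=40 'e': node 3→10 ·f
i=41 'e': node 10→10 ·f
i=42 'b': node 10→11  → match P5@[41:42]
i=43 'd': node 11→17 ·f  → match P0@[43:43]
i=44 'c': node 17→18  → match P7@[42:44]
i=45 'e': node 18→13 ·f
i=46 'b': node 13→14  → match P5@[45:46]
i=47 'd': node 14→15  → match P0@[47:47]
i=48 'c': node 15→16  → match P6@[43:48],P7@[46:48]
i=49 'c': node 16→2 ·f

Matches: [[0,0],[2,5],[3,4],[4,0],[7,5],[8,0],[9,6],[9,7],[11,0],[12,7],[14,5],[16,4],[17,2],[18,4],[19,2],[22,0],[22,3],[24,5],[25,0],[27,5],[32,0],[32,3],[35,1],[36,2],[37,4],[39,1],[42,5],[43,0],[44,7],[46,5],[47,0],[48,6],[48,7]]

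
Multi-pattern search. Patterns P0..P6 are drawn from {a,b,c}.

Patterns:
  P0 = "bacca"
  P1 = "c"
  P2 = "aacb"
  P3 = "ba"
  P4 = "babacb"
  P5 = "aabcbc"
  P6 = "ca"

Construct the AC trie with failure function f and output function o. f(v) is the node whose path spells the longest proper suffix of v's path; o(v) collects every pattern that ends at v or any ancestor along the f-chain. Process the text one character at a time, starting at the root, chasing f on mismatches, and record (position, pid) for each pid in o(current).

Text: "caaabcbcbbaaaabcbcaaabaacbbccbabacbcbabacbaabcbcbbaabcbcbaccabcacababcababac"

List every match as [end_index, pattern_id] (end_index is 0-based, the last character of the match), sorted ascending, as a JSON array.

Build:
Trie nodes:
  0='ε' goto a→7 b→1 c→6
  1='b' goto a→2
  2='ba' goto b→11 c→3  ←P3
  3='bac' goto c→4
  4='bacc' goto a→5
  5='bacca' goto ·  ←P0
  6='c' goto a→19  ←P1
  7='a' goto a→8
  8='aa' goto b→15 c→9
  9='aac' goto b→10
  10='aacb' goto ·  ←P2
  11='bab' goto a→12
  12='baba' goto c→13
  13='babac' goto b→14
  14='babacb' goto ·  ←P4
  15='aab' goto c→16
  16='aabc' goto b→17
  17='aabcb' goto c→18
  18='aabcbc' goto ·  ←P5
  19='ca' goto ·  ←P6

Failure links (BFS by depth):
  fail(1) 'b': from fail(0)=0 chase 'b': 0 ⇒ 0;  out=∅∪out(0)=∅
  fail(6) 'c': from fail(0)=0 chase 'c': 0 ⇒ 0;  out={1}∪out(0)={1}
  fail(7) 'a': from fail(0)=0 chase 'a': 0 ⇒ 0;  out=∅∪out(0)=∅
  fail(2) 'ba': from fail(1)=0 chase 'a': 0 ⇒ 7;  out={3}∪out(7)={3}
  fail(8) 'aa': from fail(7)=0 chase 'a': 0 ⇒ 7;  out=∅∪out(7)=∅
  fail(19) 'ca': from fail(6)=0 chase 'a': 0 ⇒ 7;  out={6}∪out(7)={6}
  fail(3) 'bac': from fail(2)=7 chase 'c': 7→0 ⇒ 6;  out=∅∪out(6)={1}
  fail(9) 'aac': from fail(8)=7 chase 'c': 7→0 ⇒ 6;  out=∅∪out(6)={1}
  fail(11) 'bab': from fail(2)=7 chase 'b': 7→0 ⇒ 1;  out=∅∪out(1)=∅
  fail(15) 'aab': from fail(8)=7 chase 'b': 7→0 ⇒ 1;  out=∅∪out(1)=∅
  fail(4) 'bacc': from fail(3)=6 chase 'c': 6→0 ⇒ 6;  out=∅∪out(6)={1}
  fail(10) 'aacb': from fail(9)=6 chase 'b': 6→0 ⇒ 1;  out={2}∪out(1)={2}
  fail(12) 'baba': from fail(11)=1 chase 'a': 1 ⇒ 2;  out=∅∪out(2)={3}
  fail(16) 'aabc': from fail(15)=1 chase 'c': 1→0 ⇒ 6;  out=∅∪out(6)={1}
  fail(5) 'bacca': from fail(4)=6 chase 'a': 6 ⇒ 19;  out={0}∪out(19)={0,6}
  fail(13) 'babac': from fail(12)=2 chase 'c': 2 ⇒ 3;  out=∅∪out(3)={1}
  fail(17) 'aabcb': from fail(16)=6 chase 'b': 6→0 ⇒ 1;  out=∅∪out(1)=∅
  fail(14) 'babacb': from fail(13)=3 chase 'b': 3→6→0 ⇒ 1;  out={4}∪out(1)={4}
  fail(18) 'aabcbc': from fail(17)=1 chase 'c': 1→0 ⇒ 6;  out={5}∪out(6)={1,5}

Text stream:
i=0 'c': node 0→6  → match P1@[0:0]
i=1 'a': node 6→19  → match P6@[0:1]
i=2 'a': node 19→8 ·f
i=3 'a': node 8→8 ·f
i=4 'b': node 8→15
i=5 'c': node 15→16  → match P1@[5:5]
i=6 'b': node 16→17
i=7 'c': node 17→18  → match P1@[7:7],P5@[2:7]
i=8 'b': node 18→1 ·f
i=9 'b': node 1→1 ·f
i=10 'a': node 1→2  → match P3@[9:10]
i=11 'a': node 2→8 ·f
i=12 'a': node 8→8 ·f
i=13 'a': node 8→8 ·f
i=14 'b': node 8→15
i=15 'c': node 15→16  → match P1@[15:15]
i=16 'b': node 16→17
i=17 'c': node 17→18  → match P1@[17:17],P5@[12:17]
i=18 'a': node 18→19 ·f  → match P6@[17:18]
i=19 'a': node 19→8 ·f
i=20 'a': node 8→8 ·f
i=21 'b': node 8→15
i=22 'a': node 15→2 ·f  → match P3@[21:22]
i=23 'a': node 2→8 ·f
i=24 'c': node 8→9  → match P1@[24:24]
i=25 'b': node 9→10  → match P2@[22:25]
i=26 'b': node 10→1 ·f
i=27 'c': node 1→6 ·f  → match P1@[27:27]
i=28 'c': node 6→6 ·f  → match P1@[28:28]
i=29 'b': node 6→1 ·f
i=30 'a': node 1→2  → match P3@[29:30]
i=31 'b': node 2→11
i=32 'a': node 11→12  → match P3@[31:32]
i=33 'c': node 12→13  → match P1@[33:33]
i=34 'b': node 13→14  → match P4@[29:34]
i=35 'c': node 14→6 ·f  → match P1@[35:35]
i=36 'b': node 6→1 ·f
i=37 'a': node 1→2  → match P3@[36:37]
i=38 'b': node 2→11
i=39 'a': node 11→12  → match P3@[38:39]
i=40 'c': node 12→13  → match P1@[40:40]
i=41 'b': node 13→14  → match P4@[36:41]
i=42 'a': node 14→2 ·f  → match P3@[41:42]
i=43 'a': node 2→8 ·f
i=44 'b': node 8→15
i=45 'c': node 15→16  → match P1@[45:45]
i=46 'b': node 16→17
i=47 'c': node 17→18  → match P1@[47:47],P5@[42:47]
i=48 'b': node 18→1 ·f
i=49 'b': node 1→1 ·f
i=50 'a': node 1→2  → match P3@[49:50]
i=51 'a': node 2→8 ·f
i=52 'b': node 8→15
i=53 'c': node 15→16  → match P1@[53:53]
i=54 'b': node 16→17
i=55 'c': node 17→18  → match P1@[55:55],P5@[50:55]
i=56 'b': node 18→1 ·f
i=57 'a': node 1→2  → match P3@[56:57]
i=58 'c': node 2→3  → match P1@[58:58]
i=59 'c': node 3→4  → match P1@[59:59]
i=60 'a': node 4→5  → match P0@[56:60],P6@[59:60]
i=61 'b': node 5→1 ·f
i=62 'c': node 1→6 ·f  → match P1@[62:62]
i=63 'a': node 6→19  → match P6@[62:63]
i=64 'c': node 19→6 ·f  → match P1@[64:64]
i=65 'a': node 6→19  → match P6@[64:65]
i=66 'b': node 19→1 ·f
i=67 'a': node 1→2  → match P3@[66:67]
i=68 'b': node 2→11
i=69 'c': node 11→6 ·f  → match P1@[69:69]
i=70 'a': node 6→19  → match P6@[69:70]
i=71 'b': node 19→1 ·f
i=72 'a': node 1→2  → match P3@[71:72]
i=73 'b': node 2→11
i=74 'a': node 11→12  → match P3@[73:74]
i=75 'c': node 12→13  → match P1@[75:75]

All matches (sorted): [[0,1],[1,6],[5,1],[7,1],[7,5],[10,3],[15,1],[17,1],[17,5],[18,6],[22,3],[24,1],[25,2],[27,1],[28,1],[30,3],[32,3],[33,1],[34,4],[35,1],[37,3],[39,3],[40,1],[41,4],[42,3],[45,1],[47,1],[47,5],[50,3],[53,1],[55,1],[55,5],[57,3],[58,1],[59,1],[60,0],[60,6],[62,1],[63,6],[64,1],[65,6],[67,3],[69,1],[70,6],[72,3],[74,3],[75,1]]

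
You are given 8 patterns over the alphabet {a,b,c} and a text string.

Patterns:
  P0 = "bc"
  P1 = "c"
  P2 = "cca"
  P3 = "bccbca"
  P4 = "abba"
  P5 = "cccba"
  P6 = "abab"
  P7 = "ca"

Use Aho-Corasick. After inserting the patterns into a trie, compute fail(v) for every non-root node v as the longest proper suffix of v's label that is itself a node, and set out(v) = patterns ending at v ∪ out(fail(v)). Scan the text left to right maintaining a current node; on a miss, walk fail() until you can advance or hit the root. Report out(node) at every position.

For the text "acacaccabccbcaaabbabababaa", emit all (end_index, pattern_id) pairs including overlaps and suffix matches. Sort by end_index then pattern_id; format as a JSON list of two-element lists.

Construct AC machine:
Trie (insert patterns):
  n0 'ε': a→10 b→1 c→3
  n1 'b': c→2
  n2 'bc': c→6  [P0 ends]
  n3 'c': a→19 c→4  [P1 ends]
  n4 'cc': a→5 c→14
  n5 'cca': ·  [P2 ends]
  n6 'bcc': b→7
  n7 'bccb': c→8
  n8 'bccbc': a→9
  n9 'bccbca': ·  [P3 ends]
  n10 'a': b→11
  n11 'ab': a→17 b→12
  n12 'abb': a→13
  n13 'abba': ·  [P4 ends]
  n14 'ccc': b→15
  n15 'cccb': a→16
  n16 'cccba': ·  [P5 ends]
  n17 'aba': b→18
  n18 'abab': ·  [P6 ends]
  n19 'ca': ·  [P7 ends]

Failure links (BFS by depth):
  n1('b'): parent n0 fail=0; on 'b' 0 → fail=0;  out ∅∪∅=∅
  n3('c'): parent n0 fail=0; on 'c' 0 → fail=0;  out {1}∪∅={1}
  n10('a'): parent n0 fail=0; on 'a' 0 → fail=0;  out ∅∪∅=∅
  n2('bc'): parent n1 fail=0; on 'c' 0 → fail=3;  out {0}∪{1}={0,1}
  n4('cc'): parent n3 fail=0; on 'c' 0 → fail=3;  out ∅∪{1}={1}
  n11('ab'): parent n10 fail=0; on 'b' 0 → fail=1;  out ∅∪∅=∅
  n19('ca'): parent n3 fail=0; on 'a' 0 → fail=10;  out {7}∪∅={7}
  n5('cca'): parent n4 fail=3; on 'a' 3 → fail=19;  out {2}∪{7}={2,7}
  n6('bcc'): parent n2 fail=3; on 'c' 3 → fail=4;  out ∅∪{1}={1}
  n12('abb'): parent n11 fail=1; on 'b' 1→0 → fail=1;  out ∅∪∅=∅
  n14('ccc'): parent n4 fail=3; on 'c' 3 → fail=4;  out ∅∪{1}={1}
  n17('aba'): parent n11 fail=1; on 'a' 1→0 → fail=10;  out ∅∪∅=∅
  n7('bccb'): parent n6 fail=4; on 'b' 4→3→0 → fail=1;  out ∅∪∅=∅
  n13('abba'): parent n12 fail=1; on 'a' 1→0 → fail=10;  out {4}∪∅={4}
  n15('cccb'): parent n14 fail=4; on 'b' 4→3→0 → fail=1;  out ∅∪∅=∅
  n18('abab'): parent n17 fail=10; on 'b' 10 → fail=11;  out {6}∪∅={6}
  n8('bccbc'): parent n7 fail=1; on 'c' 1 → fail=2;  out ∅∪{0,1}={0,1}
  n16('cccba'): parent n15 fail=1; on 'a' 1→0 → fail=10;  out {5}∪∅={5}
  n9('bccbca'): parent n8 fail=2; on 'a' 2→3 → fail=19;  out {3}∪{7}={3,7}

Run:
pos 0 'a': at 10
pos 1 'c': at 3 ·f  → match P1@[1:1]
pos 2 'a': at 19  → match P7@[1:2]
pos 3 'c': at 3 ·f  → match P1@[3:3]
pos 4 'a': at 19  → match P7@[3:4]
pos 5 'c': at 3 ·f  → match P1@[5:5]
pos 6 'c': at 4  → match P1@[6:6]
pos 7 'a': at 5  → match P2@[5:7],P7@[6:7]
pos 8 'b': at 11 ·f
pos 9 'c': at 2 ·f  → match P0@[8:9],P1@[9:9]
pos 10 'c': at 6  → match P1@[10:10]
pos 11 'b': at 7
pos 12 'c': at 8  → match P0@[11:12],P1@[12:12]
pos 13 'a': at 9  → match P3@[8:13],P7@[12:13]
pos 14 'a': at 10 ·f
pos 15 'a': at 10 ·f
pos 16 'b': at 11
pos 17 'b': at 12
pos 18 'a': at 13  → match P4@[15:18]
pos 19 'b': at 11 ·f
pos 20 'a': at 17
pos 21 'b': at 18  → match P6@[18:21]
pos 22 'a': at 17 ·f
pos 23 'b': at 18  → match P6@[20:23]
pos 24 'a': at 17 ·f
pos 25 'a': at 10 ·f

All matches (sorted): [[1,1],[2,7],[3,1],[4,7],[5,1],[6,1],[7,2],[7,7],[9,0],[9,1],[10,1],[12,0],[12,1],[13,3],[13,7],[18,4],[21,6],[23,6]]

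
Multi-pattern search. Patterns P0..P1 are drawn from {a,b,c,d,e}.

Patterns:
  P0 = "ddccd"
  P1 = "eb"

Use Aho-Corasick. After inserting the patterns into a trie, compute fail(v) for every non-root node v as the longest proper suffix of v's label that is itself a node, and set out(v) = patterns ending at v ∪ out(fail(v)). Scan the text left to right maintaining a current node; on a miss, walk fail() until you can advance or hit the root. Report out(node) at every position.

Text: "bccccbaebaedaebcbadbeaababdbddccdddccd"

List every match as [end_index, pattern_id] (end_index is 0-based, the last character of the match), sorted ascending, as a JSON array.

Construct AC machine:
Trie nodes:
  n0 'ε': d→1 e→6
  n1 'd': d→2
  n2 'dd': c→3
  n3 'ddc': c→4
  n4 'ddcc': d→5
  n5 'ddccd': ·  [P0 ends]
  n6 'e': b→7
  n7 'eb': ·  [P1 ends]

Failure links (BFS by depth):
  fail(1) 'd': from fail(0)=0 chase 'd': 0 ⇒ 0;  out=∅∪out(0)=∅
  fail(6) 'e': from fail(0)=0 chase 'e': 0 ⇒ 0;  out=∅∪out(0)=∅
  fail(2) 'dd': from fail(1)=0 chase 'd': 0 ⇒ 1;  out=∅∪out(1)=∅
  fail(7) 'eb': from fail(6)=0 chase 'b': 0 ⇒ 0;  out={1}∪out(0)={1}
  fail(3) 'ddc': from fail(2)=1 chase 'c': 1→0 ⇒ 0;  out=∅∪out(0)=∅
  fail(4) 'ddcc': from fail(3)=0 chase 'c': 0 ⇒ 0;  out=∅∪out(0)=∅
  fail(5) 'ddccd': from fail(4)=0 chase 'd': 0 ⇒ 1;  out={0}∪out(1)={0}

Run:
i=0 'b': node 0→0
i=1 'c': node 0→0
i=2 'c': node 0→0
i=3 'c': node 0→0
i=4 'c': node 0→0
i=5 'b': node 0→0
i=6 'a': node 0→0
i=7 'e': node 0→6
i=8 'b': node 6→7  ** P1@[7:8]
i=9 'a': node 7→0 ·f
i=10 'e': node 0→6
i=11 'd': node 6→1 ·f
i=12 'a': node 1→0 ·f
i=13 'e': node 0→6
i=14 'b': node 6→7  ** P1@[13:14]
i=15 'c': node 7→0 ·f
i=16 'b': node 0→0
i=17 'a': node 0→0
i=18 'd': node 0→1
i=19 'b': node 1→0 ·f
i=20 'e': node 0→6
i=21 'a': node 6→0 ·f
i=22 'a': node 0→0
i=23 'b': node 0→0
i=24 'a': node 0→0
i=25 'b': node 0→0
i=26 'd': node 0→1
i=27 'b': node 1→0 ·f
i=28 'd': node 0→1
i=29 'd': node 1→2
i=30 'c': node 2→3
i=31 'c': node 3→4
i=32 'd': node 4→5  ** P0@[28:32]
i=33 'd': node 5→2 ·f
i=34 'd': node 2→2 ·f
i=35 'c': node 2→3
i=36 'c': node 3→4
i=37 'd': node 4→5  ** P0@[33:37]

Result: [[8,1],[14,1],[32,0],[37,0]]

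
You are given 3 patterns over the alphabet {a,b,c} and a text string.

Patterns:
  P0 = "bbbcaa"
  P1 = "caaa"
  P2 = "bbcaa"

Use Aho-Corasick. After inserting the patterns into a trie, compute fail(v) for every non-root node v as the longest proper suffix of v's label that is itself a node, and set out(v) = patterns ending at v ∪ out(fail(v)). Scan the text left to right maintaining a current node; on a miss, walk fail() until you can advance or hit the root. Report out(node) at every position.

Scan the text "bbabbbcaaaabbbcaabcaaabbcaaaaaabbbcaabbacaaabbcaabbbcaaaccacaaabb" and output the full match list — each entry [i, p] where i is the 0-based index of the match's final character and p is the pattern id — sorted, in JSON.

Build automaton:
Trie (insert patterns):
  0='ε' goto b→1 c→7
  1='b' goto b→2
  2='bb' goto b→3 c→11
  3='bbb' goto c→4
  4='bbbc' goto a→5
  5='bbbca' goto a→6
  6='bbbcaa' goto ·  [P0 ends]
  7='c' goto a→8
  8='ca' goto a→9
  9='caa' goto a→10
  10='caaa' goto ·  [P1 ends]
  11='bbc' goto a→12
  12='bbca' goto a→13
  13='bbcaa' goto ·  [P2 ends]

Failure links (BFS by depth):
  fail(1) 'b': from fail(0)=0 chase 'b': 0 ⇒ 0;  out=∅∪out(0)=∅
  fail(7) 'c': from fail(0)=0 chase 'c': 0 ⇒ 0;  out=∅∪out(0)=∅
  fail(2) 'bb': from fail(1)=0 chase 'b': 0 ⇒ 1;  out=∅∪out(1)=∅
  fail(8) 'ca': from fail(7)=0 chase 'a': 0 ⇒ 0;  out=∅∪out(0)=∅
  fail(3) 'bbb': from fail(2)=1 chase 'b': 1 ⇒ 2;  out=∅∪out(2)=∅
  fail(9) 'caa': from fail(8)=0 chase 'a': 0 ⇒ 0;  out=∅∪out(0)=∅
  fail(11) 'bbc': from fail(2)=1 chase 'c': 1→0 ⇒ 7;  out=∅∪out(7)=∅
  fail(4) 'bbbc': from fail(3)=2 chase 'c': 2 ⇒ 11;  out=∅∪out(11)=∅
  fail(10) 'caaa': from fail(9)=0 chase 'a': 0 ⇒ 0;  out={1}∪out(0)={1}
  fail(12) 'bbca': from fail(11)=7 chase 'a': 7 ⇒ 8;  out=∅∪out(8)=∅
  fail(5) 'bbbca': from fail(4)=11 chase 'a': 11 ⇒ 12;  out=∅∪out(12)=∅
  fail(13) 'bbcaa': from fail(12)=8 chase 'a': 8 ⇒ 9;  out={2}∪out(9)={2}
  fail(6) 'bbbcaa': from fail(5)=12 chase 'a': 12 ⇒ 13;  out={0}∪out(13)={0,2}

Run:
i=0 'b': node 0→1
i=1 'b': node 1→2
i=2 'a': node 2→0 ·f
i=3 'b': node 0→1
i=4 'b': node 1→2
i=5 'b': node 2→3
i=6 'c': node 3→4
i=7 'a': node 4→5
i=8 'a': node 5→6  ** P0@[3:8],P2@[4:8]
i=9 'a': node 6→10 ·f  ** P1@[6:9]
i=10 'a': node 10→0 ·f
i=11 'b': node 0→1
i=12 'b': node 1→2
i=13 'b': node 2→3
i=14 'c': node 3→4
i=15 'a': node 4→5
i=16 'a': node 5→6  ** P0@[11:16],P2@[12:16]
i=17 'b': node 6→1 ·f
i=18 'c': node 1→7 ·f
i=19 'a': node 7→8
i=20 'a': node 8→9
i=21 'a': node 9→10  ** P1@[18:21]
i=22 'b': node 10→1 ·f
i=23 'b': node 1→2
i=24 'c': node 2→11
i=25 'a': node 11→12
i=26 'a': node 12→13  ** P2@[22:26]
i=27 'a': node 13→10 ·f  ** P1@[24:27]
i=28 'a': node 10→0 ·f
i=29 'a': node 0→0
i=30 'a': node 0→0
i=31 'b': node 0→1
i=32 'b': node 1→2
i=33 'b': node 2→3
i=34 'c': node 3→4
i=35 'a': node 4→5
i=36 'a': node 5→6  ** P0@[31:36],P2@[32:36]
i=37 'b': node 6→1 ·f
i=38 'b': node 1→2
i=39 'a': node 2→0 ·f
i=40 'c': node 0→7
i=41 'a': node 7→8
i=42 'a': node 8→9
i=43 'a': node 9→10  ** P1@[40:43]
i=44 'b': node 10→1 ·f
i=45 'b': node 1→2
i=46 'c': node 2→11
i=47 'a': node 11→12
i=48 'a': node 12→13  ** P2@[44:48]
i=49 'b': node 13→1 ·f
i=50 'b': node 1→2
i=51 'b': node 2→3
i=52 'c': node 3→4
i=53 'a': node 4→5
i=54 'a': node 5→6  ** P0@[49:54],P2@[50:54]
i=55 'a': node 6→10 ·f  ** P1@[52:55]
i=56 'c': node 10→7 ·f
i=57 'c': node 7→7 ·f
i=58 'a': node 7→8
i=59 'c': node 8→7 ·f
i=60 'a': node 7→8
i=61 'a': node 8→9
i=62 'a': node 9→10  ** P1@[59:62]
i=63 'b': node 10→1 ·f
i=64 'b': node 1→2

All matches (sorted): [[8,0],[8,2],[9,1],[16,0],[16,2],[21,1],[26,2],[27,1],[36,0],[36,2],[43,1],[48,2],[54,0],[54,2],[55,1],[62,1]]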